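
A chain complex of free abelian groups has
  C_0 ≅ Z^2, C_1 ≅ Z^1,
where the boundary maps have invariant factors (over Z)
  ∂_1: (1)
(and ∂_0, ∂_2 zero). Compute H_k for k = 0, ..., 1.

H_0 = Z,  H_1 = 0.

H_0: b_0 = 2 − 0 − 1 = 1; torsion from ∂_1 factors > 1: none. So H_0 = Z.
H_1: b_1 = 1 − 1 − 0 = 0; torsion from ∂_2 factors > 1: none. So H_1 = 0.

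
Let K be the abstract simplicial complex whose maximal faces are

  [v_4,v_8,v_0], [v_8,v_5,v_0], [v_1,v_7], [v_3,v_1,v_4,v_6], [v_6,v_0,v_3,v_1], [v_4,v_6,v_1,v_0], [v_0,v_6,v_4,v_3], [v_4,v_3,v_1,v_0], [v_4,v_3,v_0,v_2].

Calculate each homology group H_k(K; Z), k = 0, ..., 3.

K has 9 vertices, 18 edges, 15 triangles, 6 3-simplices.
rank ∂_0 = 0, rank ∂_1 = 8 ⇒ b_0 = 9 − 0 − 8 = 1; all invariant factors of ∂_1 are 1 so no torsion. So H_0 ≅ Z.
rank ∂_1 = 8, rank ∂_2 = 10 ⇒ b_1 = 18 − 8 − 10 = 0; all invariant factors of ∂_2 are 1 so no torsion. So H_1 ≅ 0.
rank ∂_2 = 10, rank ∂_3 = 5 ⇒ b_2 = 15 − 10 − 5 = 0; all invariant factors of ∂_3 are 1 so no torsion. So H_2 ≅ 0.
rank ∂_3 = 5, rank ∂_4 = 0 ⇒ b_3 = 6 − 5 − 0 = 1. So H_3 ≅ Z.

H_0 ≅ Z,  H_1 = 0,  H_2 = 0,  H_3 ≅ Z.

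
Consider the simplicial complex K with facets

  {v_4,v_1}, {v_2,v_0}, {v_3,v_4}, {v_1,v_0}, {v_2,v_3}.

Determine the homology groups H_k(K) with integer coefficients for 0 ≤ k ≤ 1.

We work with the vertex ordering v_0 < v_1 < v_2 < v_3 < v_4. The simplices of K, each written with vertices in increasing order, are:

  0-simplices (5): [v_0], [v_1], [v_2], [v_3], [v_4]
  1-simplices (5): [v_0,v_1], [v_0,v_2], [v_1,v_4], [v_2,v_3], [v_3,v_4]

giving chain groups C_0 ≅ Z^5, C_1 ≅ Z^5.

The boundary map ∂_1: C_1 → C_0 sends each edge [p,q] (with p < q) to q − p. For instance
  ∂[v_3,v_4] = [v_4] − [v_3].
This gives a 5×5 integer matrix of rank 4; reducing to Smith normal form yields diagonal entries (1,1,1,1).

Now H_k = ker ∂_k / im ∂_{k+1}, so:

  H_0: rank C_0 − rank ∂_1 = 5 − 4 = 1, and the invariant factors of ∂_1 are all 1, so H_0 ≅ Z.
  H_1: rank ker ∂_1 − rank ∂_2 = (5 − 4) − 0 = 1, and there is no ∂_2, so H_1 ≅ Z.

As a check, the Euler characteristic is 5 − 5 = 0, which agrees with 1 − 1 = 0.
(K is a triangulation of the circle S^1.)

H_0 = Z,  H_1 = Z.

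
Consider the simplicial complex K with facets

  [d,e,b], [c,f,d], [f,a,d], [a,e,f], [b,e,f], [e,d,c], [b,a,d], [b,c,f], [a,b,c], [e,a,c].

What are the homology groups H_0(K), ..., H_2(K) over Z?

H_0 = Z,  H_1 = Z/2,  H_2 = 0.

Fix the vertex order a < b < c < d < e < f and write every simplex with vertices in increasing order. Then dim K = 2 and the simplices of K are:

  0-simplices (6): a, b, c, d, e, f
  1-simplices (15): ab, ac, ad, ae, af, bc, bd, be, bf, cd, ce, cf, de, df, ef
  2-simplices (10): abc, abd, ace, adf, aef, bcf, bde, bef, cde, cdf

giving chain groups C_0 ≅ Z^6, C_1 ≅ Z^15, C_2 ≅ Z^10.

Boundary ∂_1: C_1 → C_0 is given by ∂[p,q] = [q] − [p].
The resulting 6×15 matrix has rank 5, and its Smith normal form has invariant factors (1,1,1,1,1).

Boundary ∂_2: C_2 → C_1 acts by ∂[p,q,r] = [q,r] − [p,r] + [p,q]. For instance
  ∂bcf = cf − bf + bc,
  ∂cdf = df − cf + cd.
As a 15×10 matrix over Z this has rank 10, with invariant factors (1,1,1,1,1,1,1,1,1,2).

From H_k ≅ ker(∂_k) / im(∂_{k+1}) we obtain:

  H_0: rank C_0 − rank ∂_1 = 6 − 5 = 1, and the invariant factors of ∂_1 are all 1, so H_0 ≅ Z.
  H_1: rank ker ∂_1 − rank ∂_2 = (15 − 5) − 10 = 0, and ∂_2 has invariant factor 2 > 1, so H_1 ≅ Z/2.
  H_2: rank ker ∂_2 − rank ∂_3 = (10 − 10) − 0 = 0, and there is no ∂_3, so H_2 ≅ 0.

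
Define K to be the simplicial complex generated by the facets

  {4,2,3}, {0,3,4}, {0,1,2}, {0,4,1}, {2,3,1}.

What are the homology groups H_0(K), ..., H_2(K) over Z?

H_0 ≅ Z,  H_1 ≅ Z,  H_2 = 0.

Order the vertices as 0 < 1 < 2 < 3 < 4. Listing each simplex with vertices in this order, K has dimension 2 with simplices:

  0-simplices (5): [0], [1], [2], [3], [4]
  1-simplices (10): [0,1], [0,2], [0,3], [0,4], [1,2], [1,3], [1,4], [2,3], [2,4], [3,4]
  2-simplices (5): [0,1,2], [0,1,4], [0,3,4], [1,2,3], [2,3,4]

giving chain groups C_0 ≅ Z^5, C_1 ≅ Z^10, C_2 ≅ Z^5.

The boundary map ∂_1: C_1 → C_0 sends each edge [p,q] (with p < q) to q − p.
The resulting 5×10 matrix has rank 4, and its Smith normal form has invariant factors (1,1,1,1).

The boundary map ∂_2: C_2 → C_1 sends each 2-simplex [p,q,r] to [q,r] − [p,r] + [p,q]. For instance
  ∂[1,2,3] = [2,3] − [1,3] + [1,2],
  ∂[0,1,2] = [1,2] − [0,2] + [0,1].
As a 10×5 matrix over Z this has rank 5, with invariant factors (1,1,1,1,1).

From H_k ≅ ker(∂_k) / im(∂_{k+1}) we obtain:

  H_0: rank C_0 − rank ∂_1 = 5 − 4 = 1, and the invariant factors of ∂_1 are all 1, so H_0 ≅ Z.
  H_1: rank ker ∂_1 − rank ∂_2 = (10 − 4) − 5 = 1, and the invariant factors of ∂_2 are all 1, so H_1 ≅ Z.
  H_2: rank ker ∂_2 − rank ∂_3 = (5 − 5) − 0 = 0, and there is no ∂_3, so H_2 ≅ 0.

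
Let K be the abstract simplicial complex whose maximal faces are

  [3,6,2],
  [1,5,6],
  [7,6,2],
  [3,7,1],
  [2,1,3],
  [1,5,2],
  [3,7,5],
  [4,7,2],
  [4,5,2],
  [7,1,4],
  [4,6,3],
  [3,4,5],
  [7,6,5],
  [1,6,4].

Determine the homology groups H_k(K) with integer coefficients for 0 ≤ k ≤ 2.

We work with the vertex ordering 1 < 2 < 3 < 4 < 5 < 6 < 7. The simplices of K, each written with vertices in increasing order, are:

  0-simplices (7): [1], [2], [3], [4], [5], [6], [7]
  1-simplices (21): [1,2], [1,3], [1,4], [1,5], [1,6], [1,7], [2,3], [2,4], [2,5], [2,6], [2,7], [3,4], [3,5], [3,6], [3,7], [4,5], [4,6], [4,7], [5,6], [5,7], [6,7]
  2-simplices (14): [1,2,3], [1,2,5], [1,3,7], [1,4,6], [1,4,7], [1,5,6], [2,3,6], [2,4,5], [2,4,7], [2,6,7], [3,4,5], [3,4,6], [3,5,7], [5,6,7]

giving chain groups C_0 ≅ Z^7, C_1 ≅ Z^21, C_2 ≅ Z^14.

Boundary ∂_1: C_1 → C_0 maps an edge to its endpoints' difference, ∂[p,q] = q − p. For instance
  ∂[2,4] = [4] − [2].
The 7×21 boundary matrix has rank 6 and Smith normal form diag(1,1,1,1,1,1).

The boundary map ∂_2: C_2 → C_1 acts by ∂[p,q,r] = [q,r] − [p,r] + [p,q]. For instance
  ∂[1,4,6] = [4,6] − [1,6] + [1,4],
  ∂[2,3,6] = [3,6] − [2,6] + [2,3].
The resulting 21×14 matrix has rank 13, and its Smith normal form has invariant factors (1,1,1,1,1,1,1,1,1,1,1,1,1).

Computing H_k = (kernel of ∂_k) / (image of ∂_{k+1}):

  H_0: rank C_0 − rank ∂_1 = 7 − 6 = 1, and the invariant factors of ∂_1 are all 1, so H_0 ≅ Z.
  H_1: rank ker ∂_1 − rank ∂_2 = (21 − 6) − 13 = 2, and the invariant factors of ∂_2 are all 1, so H_1 ≅ Z^2.
  H_2: rank ker ∂_2 − rank ∂_3 = (14 − 13) − 0 = 1, and there is no ∂_3, so H_2 ≅ Z.

As a check, the Euler characteristic is 7 − 21 + 14 = 0, which agrees with 1 − 2 + 1 = 0.

H_0 = Z,  H_1 = Z^2,  H_2 = Z.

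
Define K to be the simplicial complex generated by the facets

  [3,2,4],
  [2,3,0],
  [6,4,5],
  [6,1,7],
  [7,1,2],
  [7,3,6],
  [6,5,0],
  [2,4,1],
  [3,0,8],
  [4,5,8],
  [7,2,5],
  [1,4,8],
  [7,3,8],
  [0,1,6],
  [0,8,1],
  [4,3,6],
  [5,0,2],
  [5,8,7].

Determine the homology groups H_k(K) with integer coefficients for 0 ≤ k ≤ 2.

H_0 ≅ Z,  H_1 ≅ Z^2,  H_2 ≅ Z.

Fix the vertex order 0 < 1 < 2 < 3 < 4 < 5 < 6 < 7 < 8 and write every simplex with vertices in increasing order. Then dim K = 2 and the simplices of K are:

  0-simplices (9): [0], [1], [2], [3], [4], [5], [6], [7], [8]
  1-simplices (27): (27 of them)
  2-simplices (18): [0,1,6], [0,1,8], [0,2,3], [0,2,5], [0,3,8], [0,5,6], [1,2,4], [1,2,7], [1,4,8], [1,6,7], [2,3,4], [2,5,7], [3,4,6], [3,6,7], [3,7,8], [4,5,6], [4,5,8], [5,7,8]

so the chain groups are C_0 ≅ Z^9, C_1 ≅ Z^27, C_2 ≅ Z^18.

∂_1: C_1 → C_0 maps an edge to its endpoints' difference, ∂[p,q] = q − p.
As a 9×27 matrix over Z this has rank 8, with invariant factors (1,1,1,1,1,1,1,1).

∂_2: C_2 → C_1 acts by ∂[p,q,r] = [q,r] − [p,r] + [p,q]. For instance
  ∂[1,2,7] = [2,7] − [1,7] + [1,2],
  ∂[0,5,6] = [5,6] − [0,6] + [0,5].
The resulting 27×18 matrix has rank 17, and its Smith normal form has invariant factors (1,1,1,1,1,1,1,1,1,1,1,1,1,1,1,1,1).

From H_k ≅ ker(∂_k) / im(∂_{k+1}) we obtain:

  H_0: rank C_0 − rank ∂_1 = 9 − 8 = 1, and the invariant factors of ∂_1 are all 1, so H_0 ≅ Z.
  H_1: rank ker ∂_1 − rank ∂_2 = (27 − 8) − 17 = 2, and the invariant factors of ∂_2 are all 1, so H_1 ≅ Z^2.
  H_2: rank ker ∂_2 − rank ∂_3 = (18 − 17) − 0 = 1, and there is no ∂_3, so H_2 ≅ Z.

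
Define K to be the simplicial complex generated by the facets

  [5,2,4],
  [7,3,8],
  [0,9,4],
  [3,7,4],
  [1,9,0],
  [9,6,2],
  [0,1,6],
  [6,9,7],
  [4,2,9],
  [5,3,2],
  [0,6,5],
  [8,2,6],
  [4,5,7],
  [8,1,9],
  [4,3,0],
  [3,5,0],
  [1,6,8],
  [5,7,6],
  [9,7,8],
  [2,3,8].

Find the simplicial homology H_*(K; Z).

Order the vertices as 0 < 1 < 2 < 3 < 4 < 5 < 6 < 7 < 8 < 9. Listing each simplex with vertices in this order, K has dimension 2 with simplices:

  0-simplices (10): [0], [1], [2], [3], [4], [5], [6], [7], [8], [9]
  1-simplices (30): (30 of them)
  2-simplices (20): (20 of them)

Hence C_0 ≅ Z^10, C_1 ≅ Z^30, C_2 ≅ Z^20.

Boundary ∂_1: C_1 → C_0 sends each edge [p,q] (with p < q) to q − p.
This gives a 10×30 integer matrix of rank 9; reducing to Smith normal form yields diagonal entries (1,1,1,1,1,1,1,1,1).

∂_2: C_2 → C_1 sends each 2-simplex [p,q,r] to [q,r] − [p,r] + [p,q]. For instance
  ∂[3,4,7] = [4,7] − [3,7] + [3,4],
  ∂[3,7,8] = [7,8] − [3,8] + [3,7].
The resulting 30×20 matrix has rank 20, and its Smith normal form has invariant factors (1,1,1,1,1,1,1,1,1,1,1,1,1,1,1,1,1,1,1,2).

Computing H_k = (kernel of ∂_k) / (image of ∂_{k+1}):

  H_0: rank C_0 − rank ∂_1 = 10 − 9 = 1, and the invariant factors of ∂_1 are all 1, so H_0 = Z.
  H_1: rank ker ∂_1 − rank ∂_2 = (30 − 9) − 20 = 1, and ∂_2 has invariant factor 2 > 1, so H_1 = Z ⊕ Z_2.
  H_2: rank ker ∂_2 − rank ∂_3 = (20 − 20) − 0 = 0, and there is no ∂_3, so H_2 = 0.

H_0 ≅ Z,  H_1 ≅ Z ⊕ Z_2,  H_2 = 0.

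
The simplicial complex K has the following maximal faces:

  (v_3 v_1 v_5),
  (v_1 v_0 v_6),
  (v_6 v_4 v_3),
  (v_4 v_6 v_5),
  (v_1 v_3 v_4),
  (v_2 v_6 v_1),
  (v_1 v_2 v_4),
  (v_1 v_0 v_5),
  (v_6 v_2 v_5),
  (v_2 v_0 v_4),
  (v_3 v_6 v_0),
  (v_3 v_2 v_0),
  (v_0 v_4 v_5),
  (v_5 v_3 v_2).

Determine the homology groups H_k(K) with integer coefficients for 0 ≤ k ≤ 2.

We work with the vertex ordering v_0 < v_1 < v_2 < v_3 < v_4 < v_5 < v_6. The simplices of K, each written with vertices in increasing order, are:

  0-simplices (7): [v_0], [v_1], [v_2], [v_3], [v_4], [v_5], [v_6]
  1-simplices (21): (21 of them)
  2-simplices (14): (14 of them)

Hence C_0 ≅ Z^7, C_1 ≅ Z^21, C_2 ≅ Z^14.

Boundary ∂_1: C_1 → C_0 maps an edge to its endpoints' difference, ∂[p,q] = q − p.
This gives a 7×21 integer matrix of rank 6; reducing to Smith normal form yields diagonal entries (1,1,1,1,1,1).

The boundary map ∂_2: C_2 → C_1 acts by ∂[p,q,r] = [q,r] − [p,r] + [p,q]. For instance
  ∂[v_1,v_2,v_4] = [v_2,v_4] − [v_1,v_4] + [v_1,v_2],
  ∂[v_0,v_1,v_6] = [v_1,v_6] − [v_0,v_6] + [v_0,v_1].
The resulting 21×14 matrix has rank 13, and its Smith normal form has invariant factors (1,1,1,1,1,1,1,1,1,1,1,1,1).

Reading off H_k = ker ∂_k / im ∂_{k+1}:

  H_0: rank C_0 − rank ∂_1 = 7 − 6 = 1, and the invariant factors of ∂_1 are all 1, so H_0 = Z.
  H_1: rank ker ∂_1 − rank ∂_2 = (21 − 6) − 13 = 2, and the invariant factors of ∂_2 are all 1, so H_1 = Z^2.
  H_2: rank ker ∂_2 − rank ∂_3 = (14 − 13) − 0 = 1, and there is no ∂_3, so H_2 = Z.

As a check, the Euler characteristic is 7 − 21 + 14 = 0, which agrees with 1 − 2 + 1 = 0.

H_0 ≅ Z,  H_1 ≅ Z^2,  H_2 ≅ Z.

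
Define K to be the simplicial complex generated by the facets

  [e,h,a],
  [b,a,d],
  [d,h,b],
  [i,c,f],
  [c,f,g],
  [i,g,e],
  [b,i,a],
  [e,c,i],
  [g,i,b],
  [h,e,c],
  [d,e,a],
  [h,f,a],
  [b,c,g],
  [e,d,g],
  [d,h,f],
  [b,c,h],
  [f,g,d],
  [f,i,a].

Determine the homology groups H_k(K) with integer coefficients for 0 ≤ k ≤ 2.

H_0 = Z,  H_1 = Z ⊕ Z/2,  H_2 = 0.

Fix the vertex order a < b < c < d < e < f < g < h < i and write every simplex with vertices in increasing order. Then dim K = 2 and the simplices of K are:

  0-simplices (9): a, b, c, d, e, f, g, h, i
  1-simplices (27): ab, ad, ae, af, ah, ai, bc, bd, bg, bh, bi, ce, cf, cg, ch, ci, de, df, dg, dh, eg, eh, ei, fg, fh, fi, gi
  2-simplices (18): abd, abi, ade, aeh, afh, afi, bcg, bch, bdh, bgi, ceh, cei, cfg, cfi, deg, dfg, dfh, egi

giving chain groups C_0 ≅ Z^9, C_1 ≅ Z^27, C_2 ≅ Z^18.

∂_1: C_1 → C_0 sends each edge [p,q] (with p < q) to q − p.
This gives a 9×27 integer matrix of rank 8; reducing to Smith normal form yields diagonal entries (1,1,1,1,1,1,1,1).

∂_2: C_2 → C_1 sends each 2-simplex [p,q,r] to [q,r] − [p,r] + [p,q]. For instance
  ∂bcg = cg − bg + bc,
  ∂dfg = fg − dg + df.
The 27×18 boundary matrix has rank 18 and Smith normal form diag(1,1,1,1,1,1,1,1,1,1,1,1,1,1,1,1,1,2).

Reading off H_k = ker ∂_k / im ∂_{k+1}:

  H_0: rank C_0 − rank ∂_1 = 9 − 8 = 1, and the invariant factors of ∂_1 are all 1, so H_0 ≅ Z.
  H_1: rank ker ∂_1 − rank ∂_2 = (27 − 8) − 18 = 1, and ∂_2 has invariant factor 2 > 1, so H_1 ≅ Z ⊕ Z/2.
  H_2: rank ker ∂_2 − rank ∂_3 = (18 − 18) − 0 = 0, and there is no ∂_3, so H_2 ≅ 0.

As a check, the Euler characteristic is 9 − 27 + 18 = 0, which agrees with 1 − 1 + 0 = 0.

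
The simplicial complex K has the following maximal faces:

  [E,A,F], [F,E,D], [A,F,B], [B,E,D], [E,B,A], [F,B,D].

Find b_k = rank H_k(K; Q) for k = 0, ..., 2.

b_0 = 1, b_1 = 0, b_2 = 1.

Take the total order A < B < D < E < F on the vertex set. Then K (dimension 2) consists of the simplices:

  0-simplices (5): A, B, D, E, F
  1-simplices (9): AB, AE, AF, BD, BE, BF, DE, DF, EF
  2-simplices (6): ABE, ABF, AEF, BDE, BDF, DEF

so the chain groups are C_0 ≅ Z^5, C_1 ≅ Z^9, C_2 ≅ Z^6.

The boundary map ∂_1: C_1 → C_0 maps an edge to its endpoints' difference, ∂[p,q] = q − p. For instance
  ∂BE = E − B.
This gives a 5×9 integer matrix of rank 4; reducing to Smith normal form yields diagonal entries (1,1,1,1).

Boundary ∂_2: C_2 → C_1 sends each 2-simplex [p,q,r] to [q,r] − [p,r] + [p,q]. For instance
  ∂DEF = EF − DF + DE,
  ∂AEF = EF − AF + AE.
The 9×6 boundary matrix has rank 5 and Smith normal form diag(1,1,1,1,1).

From H_k ≅ ker(∂_k) / im(∂_{k+1}) we obtain:

  H_0: rank C_0 − rank ∂_1 = 5 − 4 = 1, and the invariant factors of ∂_1 are all 1, so H_0 = Z.
  H_1: rank ker ∂_1 − rank ∂_2 = (9 − 4) − 5 = 0, and the invariant factors of ∂_2 are all 1, so H_1 = 0.
  H_2: rank ker ∂_2 − rank ∂_3 = (6 − 5) − 0 = 1, and there is no ∂_3, so H_2 = Z.

Hence the Betti numbers are b_0 = 1, b_1 = 0, b_2 = 1.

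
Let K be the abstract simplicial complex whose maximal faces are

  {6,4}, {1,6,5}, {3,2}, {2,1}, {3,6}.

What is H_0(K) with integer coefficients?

H_0 = Z.

Take the total order 1 < 2 < 3 < 4 < 5 < 6 on the vertex set. Then K (dimension 2) consists of the simplices:

  0-simplices (6): [1], [2], [3], [4], [5], [6]
  1-simplices (7): [1,2], [1,5], [1,6], [2,3], [3,6], [4,6], [5,6]
  2-simplices (1): [1,5,6]

so the chain groups are C_0 ≅ Z^6, C_1 ≅ Z^7, C_2 ≅ Z^1.

The boundary map ∂_1: C_1 → C_0 is given by ∂[p,q] = [q] − [p].
The resulting 6×7 matrix has rank 5, and its Smith normal form has invariant factors (1,1,1,1,1).

The boundary map ∂_2: C_2 → C_1 sends each 2-simplex [p,q,r] to [q,r] − [p,r] + [p,q]. For instance
  ∂[1,5,6] = [5,6] − [1,6] + [1,5].
The resulting 7×1 matrix has rank 1, and its Smith normal form has invariant factors (1).

Now H_k = ker ∂_k / im ∂_{k+1}, so:

  H_0: rank C_0 − rank ∂_1 = 6 − 5 = 1, and the invariant factors of ∂_1 are all 1, so H_0 = Z.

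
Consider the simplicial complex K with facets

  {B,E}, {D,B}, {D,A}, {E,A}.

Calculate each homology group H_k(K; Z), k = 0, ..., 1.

Fix the vertex order A < B < D < E and write every simplex with vertices in increasing order. Then dim K = 1 and the simplices of K are:

  0-simplices (4): A, B, D, E
  1-simplices (4): AD, AE, BD, BE

giving chain groups C_0 ≅ Z^4, C_1 ≅ Z^4.

Boundary ∂_1: C_1 → C_0 is given by ∂[p,q] = [q] − [p]. For instance
  ∂AE = E − A.
The resulting 4×4 matrix has rank 3, and its Smith normal form has invariant factors (1,1,1).

Reading off H_k = ker ∂_k / im ∂_{k+1}:

  H_0: rank C_0 − rank ∂_1 = 4 − 3 = 1, and the invariant factors of ∂_1 are all 1, so H_0 = Z.
  H_1: rank ker ∂_1 − rank ∂_2 = (4 − 3) − 0 = 1, and there is no ∂_2, so H_1 = Z.

(K is a triangulation of the circle S^1.)

H_0 ≅ Z,  H_1 ≅ Z.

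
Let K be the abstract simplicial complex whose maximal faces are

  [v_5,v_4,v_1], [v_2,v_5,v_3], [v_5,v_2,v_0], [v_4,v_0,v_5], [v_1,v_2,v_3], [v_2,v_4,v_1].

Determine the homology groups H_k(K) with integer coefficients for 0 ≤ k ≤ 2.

H_0 ≅ Z,  H_1 ≅ Z,  H_2 = 0.

Take the total order v_0 < v_1 < v_2 < v_3 < v_4 < v_5 on the vertex set. Then K (dimension 2) consists of the simplices:

  0-simplices (6): [v_0], [v_1], [v_2], [v_3], [v_4], [v_5]
  1-simplices (12): [v_0,v_2], [v_0,v_4], [v_0,v_5], [v_1,v_2], [v_1,v_3], [v_1,v_4], [v_1,v_5], [v_2,v_3], [v_2,v_4], [v_2,v_5], [v_3,v_5], [v_4,v_5]
  2-simplices (6): [v_0,v_2,v_5], [v_0,v_4,v_5], [v_1,v_2,v_3], [v_1,v_2,v_4], [v_1,v_4,v_5], [v_2,v_3,v_5]

Hence C_0 ≅ Z^6, C_1 ≅ Z^12, C_2 ≅ Z^6.

∂_1: C_1 → C_0 is given by ∂[p,q] = [q] − [p].
As a 6×12 matrix over Z this has rank 5, with invariant factors (1,1,1,1,1).

The boundary map ∂_2: C_2 → C_1 sends each 2-simplex [p,q,r] to [q,r] − [p,r] + [p,q]. For instance
  ∂[v_1,v_2,v_3] = [v_2,v_3] − [v_1,v_3] + [v_1,v_2],
  ∂[v_1,v_2,v_4] = [v_2,v_4] − [v_1,v_4] + [v_1,v_2].
As a 12×6 matrix over Z this has rank 6, with invariant factors (1,1,1,1,1,1).

Now H_k = ker ∂_k / im ∂_{k+1}, so:

  H_0: rank C_0 − rank ∂_1 = 6 − 5 = 1, and the invariant factors of ∂_1 are all 1, so H_0 = Z.
  H_1: rank ker ∂_1 − rank ∂_2 = (12 − 5) − 6 = 1, and the invariant factors of ∂_2 are all 1, so H_1 = Z.
  H_2: rank ker ∂_2 − rank ∂_3 = (6 − 6) − 0 = 0, and there is no ∂_3, so H_2 = 0.

As a check, the Euler characteristic is 6 − 12 + 6 = 0, which agrees with 1 − 1 + 0 = 0.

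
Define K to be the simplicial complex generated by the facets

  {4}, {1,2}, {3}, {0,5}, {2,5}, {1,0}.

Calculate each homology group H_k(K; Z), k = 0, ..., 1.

We work with the vertex ordering 0 < 1 < 2 < 3 < 4 < 5. The simplices of K, each written with vertices in increasing order, are:

  0-simplices (6): [0], [1], [2], [3], [4], [5]
  1-simplices (4): [0,1], [0,5], [1,2], [2,5]

so the chain groups are C_0 ≅ Z^6, C_1 ≅ Z^4.

Boundary ∂_1: C_1 → C_0 sends each edge [p,q] (with p < q) to q − p.
As a 6×4 matrix over Z this has rank 3, with invariant factors (1,1,1).

Reading off H_k = ker ∂_k / im ∂_{k+1}:

  H_0: rank C_0 − rank ∂_1 = 6 − 3 = 3, and the invariant factors of ∂_1 are all 1, so H_0 ≅ Z^3.
  H_1: rank ker ∂_1 − rank ∂_2 = (4 − 3) − 0 = 1, and there is no ∂_2, so H_1 ≅ Z.

H_0 ≅ Z^3,  H_1 ≅ Z.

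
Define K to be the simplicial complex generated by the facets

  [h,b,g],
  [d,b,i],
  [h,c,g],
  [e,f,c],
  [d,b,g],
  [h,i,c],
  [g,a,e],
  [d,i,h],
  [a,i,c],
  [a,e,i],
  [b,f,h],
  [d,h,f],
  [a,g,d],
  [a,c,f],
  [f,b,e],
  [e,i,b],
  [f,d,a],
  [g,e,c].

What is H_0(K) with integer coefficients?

H_0 = Z.

K has 9 vertices, 27 edges, 18 triangles.
rank ∂_0 = 0, rank ∂_1 = 8 ⇒ b_0 = 9 − 0 − 8 = 1; all invariant factors of ∂_1 are 1 so no torsion. So H_0 ≅ Z.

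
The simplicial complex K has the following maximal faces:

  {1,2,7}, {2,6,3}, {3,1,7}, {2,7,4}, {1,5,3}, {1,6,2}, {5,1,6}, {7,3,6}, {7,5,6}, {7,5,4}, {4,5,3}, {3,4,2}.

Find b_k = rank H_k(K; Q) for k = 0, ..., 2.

b_0 = 1, b_1 = 0, b_2 = 0.

Fix the vertex order 1 < 2 < 3 < 4 < 5 < 6 < 7 and write every simplex with vertices in increasing order. Then dim K = 2 and the simplices of K are:

  0-simplices (7): [1], [2], [3], [4], [5], [6], [7]
  1-simplices (18): [1,2], [1,3], [1,5], [1,6], [1,7], [2,3], [2,4], [2,6], [2,7], [3,4], [3,5], [3,6], [3,7], [4,5], [4,7], [5,6], [5,7], [6,7]
  2-simplices (12): [1,2,6], [1,2,7], [1,3,5], [1,3,7], [1,5,6], [2,3,4], [2,3,6], [2,4,7], [3,4,5], [3,6,7], [4,5,7], [5,6,7]

Hence C_0 ≅ Z^7, C_1 ≅ Z^18, C_2 ≅ Z^12.

The boundary map ∂_1: C_1 → C_0 maps an edge to its endpoints' difference, ∂[p,q] = q − p.
As a 7×18 matrix over Z this has rank 6, with invariant factors (1,1,1,1,1,1).

The boundary map ∂_2: C_2 → C_1 sends each 2-simplex [p,q,r] to [q,r] − [p,r] + [p,q]. For instance
  ∂[1,3,5] = [3,5] − [1,5] + [1,3],
  ∂[5,6,7] = [6,7] − [5,7] + [5,6].
As a 18×12 matrix over Z this has rank 12, with invariant factors (1,1,1,1,1,1,1,1,1,1,1,2).

From H_k ≅ ker(∂_k) / im(∂_{k+1}) we obtain:

  H_0: rank C_0 − rank ∂_1 = 7 − 6 = 1, and the invariant factors of ∂_1 are all 1, so H_0 = Z.
  H_1: rank ker ∂_1 − rank ∂_2 = (18 − 6) − 12 = 0, and ∂_2 has invariant factor 2 > 1, so H_1 = Z/2.
  H_2: rank ker ∂_2 − rank ∂_3 = (12 − 12) − 0 = 0, and there is no ∂_3, so H_2 = 0.

(K is a triangulation of the real projective plane RP^2.)

Hence the Betti numbers are b_0 = 1, b_1 = 0, b_2 = 0.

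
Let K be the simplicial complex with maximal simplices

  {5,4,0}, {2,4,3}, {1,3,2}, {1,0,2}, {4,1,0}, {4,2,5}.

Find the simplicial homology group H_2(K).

H_2 ≅ 0.

We work with the vertex ordering 0 < 1 < 2 < 3 < 4 < 5. The simplices of K, each written with vertices in increasing order, are:

  0-simplices (6): [0], [1], [2], [3], [4], [5]
  1-simplices (12): [0,1], [0,2], [0,4], [0,5], [1,2], [1,3], [1,4], [2,3], [2,4], [2,5], [3,4], [4,5]
  2-simplices (6): [0,1,2], [0,1,4], [0,4,5], [1,2,3], [2,3,4], [2,4,5]

so the chain groups are C_0 ≅ Z^6, C_1 ≅ Z^12, C_2 ≅ Z^6.

Boundary ∂_1: C_1 → C_0 is given by ∂[p,q] = [q] − [p]. For instance
  ∂[2,4] = [4] − [2].
This gives a 6×12 integer matrix of rank 5; reducing to Smith normal form yields diagonal entries (1,1,1,1,1).

The boundary map ∂_2: C_2 → C_1 maps a triangle to the signed sum of its edges. For instance
  ∂[0,1,2] = [1,2] − [0,2] + [0,1],
  ∂[0,1,4] = [1,4] − [0,4] + [0,1].
This gives a 12×6 integer matrix of rank 6; reducing to Smith normal form yields diagonal entries (1,1,1,1,1,1).

From H_k ≅ ker(∂_k) / im(∂_{k+1}) we obtain:

  H_2: rank ker ∂_2 − rank ∂_3 = (6 − 6) − 0 = 0, and there is no ∂_3, so H_2 = 0.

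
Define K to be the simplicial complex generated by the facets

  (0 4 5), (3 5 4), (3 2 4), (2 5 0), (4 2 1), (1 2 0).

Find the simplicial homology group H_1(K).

Order the vertices as 0 < 1 < 2 < 3 < 4 < 5. Listing each simplex with vertices in this order, K has dimension 2 with simplices:

  0-simplices (6): [0], [1], [2], [3], [4], [5]
  1-simplices (12): [0,1], [0,2], [0,4], [0,5], [1,2], [1,4], [2,3], [2,4], [2,5], [3,4], [3,5], [4,5]
  2-simplices (6): [0,1,2], [0,2,5], [0,4,5], [1,2,4], [2,3,4], [3,4,5]

Hence C_0 ≅ Z^6, C_1 ≅ Z^12, C_2 ≅ Z^6.

Boundary ∂_1: C_1 → C_0 sends each edge [p,q] (with p < q) to q − p.
The 6×12 boundary matrix has rank 5 and Smith normal form diag(1,1,1,1,1).

The boundary map ∂_2: C_2 → C_1 acts by ∂[p,q,r] = [q,r] − [p,r] + [p,q]. For instance
  ∂[0,2,5] = [2,5] − [0,5] + [0,2],
  ∂[1,2,4] = [2,4] − [1,4] + [1,2].
The resulting 12×6 matrix has rank 6, and its Smith normal form has invariant factors (1,1,1,1,1,1).

Now H_k = ker ∂_k / im ∂_{k+1}, so:

  H_1: rank ker ∂_1 − rank ∂_2 = (12 − 5) − 6 = 1, and the invariant factors of ∂_2 are all 1, so H_1 = Z.

H_1 ≅ Z.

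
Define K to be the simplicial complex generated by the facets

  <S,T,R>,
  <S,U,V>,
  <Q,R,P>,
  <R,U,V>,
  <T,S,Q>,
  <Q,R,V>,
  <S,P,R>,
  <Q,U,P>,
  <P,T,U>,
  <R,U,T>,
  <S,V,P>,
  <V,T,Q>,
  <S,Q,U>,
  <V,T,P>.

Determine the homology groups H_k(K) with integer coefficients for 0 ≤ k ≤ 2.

H_0 = Z,  H_1 = Z^2,  H_2 = Z.

Take the total order P < Q < R < S < T < U < V on the vertex set. Then K (dimension 2) consists of the simplices:

  0-simplices (7): P, Q, R, S, T, U, V
  1-simplices (21): PQ, PR, PS, PT, PU, PV, QR, QS, QT, QU, QV, RS, RT, RU, RV, ST, SU, SV, TU, TV, UV
  2-simplices (14): PQR, PQU, PRS, PSV, PTU, PTV, QRV, QST, QSU, QTV, RST, RTU, RUV, SUV

so the chain groups are C_0 ≅ Z^7, C_1 ≅ Z^21, C_2 ≅ Z^14.

Boundary ∂_1: C_1 → C_0 is given by ∂[p,q] = [q] − [p]. For instance
  ∂RU = U − R.
The resulting 7×21 matrix has rank 6, and its Smith normal form has invariant factors (1,1,1,1,1,1).

∂_2: C_2 → C_1 sends each 2-simplex [p,q,r] to [q,r] − [p,r] + [p,q]. For instance
  ∂PQU = QU − PU + PQ,
  ∂RUV = UV − RV + RU.
The 21×14 boundary matrix has rank 13 and Smith normal form diag(1,1,1,1,1,1,1,1,1,1,1,1,1).

Computing H_k = (kernel of ∂_k) / (image of ∂_{k+1}):

  H_0: rank C_0 − rank ∂_1 = 7 − 6 = 1, and the invariant factors of ∂_1 are all 1, so H_0 ≅ Z.
  H_1: rank ker ∂_1 − rank ∂_2 = (21 − 6) − 13 = 2, and the invariant factors of ∂_2 are all 1, so H_1 ≅ Z^2.
  H_2: rank ker ∂_2 − rank ∂_3 = (14 − 13) − 0 = 1, and there is no ∂_3, so H_2 ≅ Z.

As a check, the Euler characteristic is 7 − 21 + 14 = 0, which agrees with 1 − 2 + 1 = 0.
(K is a triangulation of the torus T^2.)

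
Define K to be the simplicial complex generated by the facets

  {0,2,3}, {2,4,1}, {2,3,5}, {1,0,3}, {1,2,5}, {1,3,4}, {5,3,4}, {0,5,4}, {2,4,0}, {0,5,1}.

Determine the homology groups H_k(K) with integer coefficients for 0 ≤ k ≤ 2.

Order the vertices as 0 < 1 < 2 < 3 < 4 < 5. Listing each simplex with vertices in this order, K has dimension 2 with simplices:

  0-simplices (6): [0], [1], [2], [3], [4], [5]
  1-simplices (15): [0,1], [0,2], [0,3], [0,4], [0,5], [1,2], [1,3], [1,4], [1,5], [2,3], [2,4], [2,5], [3,4], [3,5], [4,5]
  2-simplices (10): [0,1,3], [0,1,5], [0,2,3], [0,2,4], [0,4,5], [1,2,4], [1,2,5], [1,3,4], [2,3,5], [3,4,5]

so the chain groups are C_0 ≅ Z^6, C_1 ≅ Z^15, C_2 ≅ Z^10.

∂_1: C_1 → C_0 sends each edge [p,q] (with p < q) to q − p. For instance
  ∂[0,2] = [2] − [0].
As a 6×15 matrix over Z this has rank 5, with invariant factors (1,1,1,1,1).

∂_2: C_2 → C_1 maps a triangle to the signed sum of its edges. For instance
  ∂[2,3,5] = [3,5] − [2,5] + [2,3],
  ∂[1,3,4] = [3,4] − [1,4] + [1,3].
The resulting 15×10 matrix has rank 10, and its Smith normal form has invariant factors (1,1,1,1,1,1,1,1,1,2).

Reading off H_k = ker ∂_k / im ∂_{k+1}:

  H_0: rank C_0 − rank ∂_1 = 6 − 5 = 1, and the invariant factors of ∂_1 are all 1, so H_0 = Z.
  H_1: rank ker ∂_1 − rank ∂_2 = (15 − 5) − 10 = 0, and ∂_2 has invariant factor 2 > 1, so H_1 = Z/2Z.
  H_2: rank ker ∂_2 − rank ∂_3 = (10 − 10) − 0 = 0, and there is no ∂_3, so H_2 = 0.

As a check, the Euler characteristic is 6 − 15 + 10 = 1, which agrees with 1 − 0 + 0 = 1.
(K is a triangulation of the real projective plane RP^2.)

H_0 = Z,  H_1 = Z/2Z,  H_2 = 0.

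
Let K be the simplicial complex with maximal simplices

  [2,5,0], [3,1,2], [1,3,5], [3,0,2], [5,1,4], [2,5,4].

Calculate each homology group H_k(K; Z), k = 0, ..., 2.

H_0 ≅ Z,  H_1 ≅ Z,  H_2 = 0.

Take the total order 0 < 1 < 2 < 3 < 4 < 5 on the vertex set. Then K (dimension 2) consists of the simplices:

  0-simplices (6): [0], [1], [2], [3], [4], [5]
  1-simplices (12): [0,2], [0,3], [0,5], [1,2], [1,3], [1,4], [1,5], [2,3], [2,4], [2,5], [3,5], [4,5]
  2-simplices (6): [0,2,3], [0,2,5], [1,2,3], [1,3,5], [1,4,5], [2,4,5]

giving chain groups C_0 ≅ Z^6, C_1 ≅ Z^12, C_2 ≅ Z^6.

The boundary map ∂_1: C_1 → C_0 is given by ∂[p,q] = [q] − [p].
This gives a 6×12 integer matrix of rank 5; reducing to Smith normal form yields diagonal entries (1,1,1,1,1).

The boundary map ∂_2: C_2 → C_1 maps a triangle to the signed sum of its edges. For instance
  ∂[0,2,5] = [2,5] − [0,5] + [0,2],
  ∂[1,3,5] = [3,5] − [1,5] + [1,3].
The resulting 12×6 matrix has rank 6, and its Smith normal form has invariant factors (1,1,1,1,1,1).

From H_k ≅ ker(∂_k) / im(∂_{k+1}) we obtain:

  H_0: rank C_0 − rank ∂_1 = 6 − 5 = 1, and the invariant factors of ∂_1 are all 1, so H_0 ≅ Z.
  H_1: rank ker ∂_1 − rank ∂_2 = (12 − 5) − 6 = 1, and the invariant factors of ∂_2 are all 1, so H_1 ≅ Z.
  H_2: rank ker ∂_2 − rank ∂_3 = (6 − 6) − 0 = 0, and there is no ∂_3, so H_2 ≅ 0.

As a check, the Euler characteristic is 6 − 12 + 6 = 0, which agrees with 1 − 1 + 0 = 0.
(K is a triangulation of the cylinder S^1 x I.)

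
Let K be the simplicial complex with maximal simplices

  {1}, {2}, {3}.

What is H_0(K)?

Take the total order 1 < 2 < 3 on the vertex set. Then K (dimension 0) consists of the simplices:

  0-simplices (3): [1], [2], [3]

giving chain groups C_0 ≅ Z^3.

Now H_k = ker ∂_k / im ∂_{k+1}, so:

  H_0: rank C_0 − rank ∂_1 = 3 − 0 = 3, and there is no ∂_1, so H_0 = Z^3.

(K is a triangulation of a set of 3 points.)

H_0 = Z^3.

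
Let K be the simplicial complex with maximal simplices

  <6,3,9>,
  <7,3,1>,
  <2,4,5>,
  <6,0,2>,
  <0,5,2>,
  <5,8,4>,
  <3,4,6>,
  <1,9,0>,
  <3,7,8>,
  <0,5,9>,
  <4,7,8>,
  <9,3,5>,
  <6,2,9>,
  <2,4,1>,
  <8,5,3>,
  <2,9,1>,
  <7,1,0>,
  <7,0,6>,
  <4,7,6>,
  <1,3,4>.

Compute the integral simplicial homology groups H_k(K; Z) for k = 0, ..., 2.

Order the vertices as 0 < 1 < 2 < 3 < 4 < 5 < 6 < 7 < 8 < 9. Listing each simplex with vertices in this order, K has dimension 2 with simplices:

  0-simplices (10): [0], [1], [2], [3], [4], [5], [6], [7], [8], [9]
  1-simplices (30): (30 of them)
  2-simplices (20): (20 of them)

so the chain groups are C_0 ≅ Z^10, C_1 ≅ Z^30, C_2 ≅ Z^20.

The boundary map ∂_1: C_1 → C_0 sends each edge [p,q] (with p < q) to q − p.
As a 10×30 matrix over Z this has rank 9, with invariant factors (1,1,1,1,1,1,1,1,1).

Boundary ∂_2: C_2 → C_1 maps a triangle to the signed sum of its edges. For instance
  ∂[0,1,9] = [1,9] − [0,9] + [0,1],
  ∂[2,4,5] = [4,5] − [2,5] + [2,4].
The resulting 30×20 matrix has rank 20, and its Smith normal form has invariant factors (1,1,1,1,1,1,1,1,1,1,1,1,1,1,1,1,1,1,1,2).

Reading off H_k = ker ∂_k / im ∂_{k+1}:

  H_0: rank C_0 − rank ∂_1 = 10 − 9 = 1, and the invariant factors of ∂_1 are all 1, so H_0 ≅ Z.
  H_1: rank ker ∂_1 − rank ∂_2 = (30 − 9) − 20 = 1, and ∂_2 has invariant factor 2 > 1, so H_1 ≅ Z ⊕ Z_2.
  H_2: rank ker ∂_2 − rank ∂_3 = (20 − 20) − 0 = 0, and there is no ∂_3, so H_2 ≅ 0.

As a check, the Euler characteristic is 10 − 30 + 20 = 0, which agrees with 1 − 1 + 0 = 0.

H_0 ≅ Z,  H_1 ≅ Z ⊕ Z_2,  H_2 = 0.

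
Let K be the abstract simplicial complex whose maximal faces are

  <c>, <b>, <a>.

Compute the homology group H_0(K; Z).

We work with the vertex ordering a < b < c. The simplices of K, each written with vertices in increasing order, are:

  0-simplices (3): a, b, c

so the chain groups are C_0 ≅ Z^3.

Reading off H_k = ker ∂_k / im ∂_{k+1}:

  H_0: rank C_0 − rank ∂_1 = 3 − 0 = 3, and there is no ∂_1, so H_0 = Z^3.

(K is a triangulation of a set of 3 points.)

H_0 = Z^3.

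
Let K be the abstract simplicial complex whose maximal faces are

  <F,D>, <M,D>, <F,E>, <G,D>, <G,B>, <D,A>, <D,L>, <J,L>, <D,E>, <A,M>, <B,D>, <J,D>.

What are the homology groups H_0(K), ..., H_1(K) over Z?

Order the vertices as A < B < D < E < F < G < J < L < M. Listing each simplex with vertices in this order, K has dimension 1 with simplices:

  0-simplices (9): A, B, D, E, F, G, J, L, M
  1-simplices (12): AD, AM, BD, BG, DE, DF, DG, DJ, DL, DM, EF, JL

giving chain groups C_0 ≅ Z^9, C_1 ≅ Z^12.

∂_1: C_1 → C_0 maps an edge to its endpoints' difference, ∂[p,q] = q − p. For instance
  ∂DL = L − D.
The 9×12 boundary matrix has rank 8 and Smith normal form diag(1,1,1,1,1,1,1,1).

From H_k ≅ ker(∂_k) / im(∂_{k+1}) we obtain:

  H_0: rank C_0 − rank ∂_1 = 9 − 8 = 1, and the invariant factors of ∂_1 are all 1, so H_0 = Z.
  H_1: rank ker ∂_1 − rank ∂_2 = (12 − 8) − 0 = 4, and there is no ∂_2, so H_1 = Z^4.

H_0 = Z,  H_1 = Z^4.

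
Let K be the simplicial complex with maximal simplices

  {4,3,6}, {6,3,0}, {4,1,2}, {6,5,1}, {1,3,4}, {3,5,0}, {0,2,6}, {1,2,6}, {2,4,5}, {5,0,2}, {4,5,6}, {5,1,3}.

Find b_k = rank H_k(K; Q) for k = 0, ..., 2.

b_0 = 1, b_1 = 0, b_2 = 0.

We work with the vertex ordering 0 < 1 < 2 < 3 < 4 < 5 < 6. The simplices of K, each written with vertices in increasing order, are:

  0-simplices (7): [0], [1], [2], [3], [4], [5], [6]
  1-simplices (18): [0,2], [0,3], [0,5], [0,6], [1,2], [1,3], [1,4], [1,5], [1,6], [2,4], [2,5], [2,6], [3,4], [3,5], [3,6], [4,5], [4,6], [5,6]
  2-simplices (12): [0,2,5], [0,2,6], [0,3,5], [0,3,6], [1,2,4], [1,2,6], [1,3,4], [1,3,5], [1,5,6], [2,4,5], [3,4,6], [4,5,6]

Hence C_0 ≅ Z^7, C_1 ≅ Z^18, C_2 ≅ Z^12.

∂_1: C_1 → C_0 is given by ∂[p,q] = [q] − [p]. For instance
  ∂[1,4] = [4] − [1].
This gives a 7×18 integer matrix of rank 6; reducing to Smith normal form yields diagonal entries (1,1,1,1,1,1).

∂_2: C_2 → C_1 sends each 2-simplex [p,q,r] to [q,r] − [p,r] + [p,q]. For instance
  ∂[2,4,5] = [4,5] − [2,5] + [2,4],
  ∂[0,3,6] = [3,6] − [0,6] + [0,3].
The resulting 18×12 matrix has rank 12, and its Smith normal form has invariant factors (1,1,1,1,1,1,1,1,1,1,1,2).

Reading off H_k = ker ∂_k / im ∂_{k+1}:

  H_0: rank C_0 − rank ∂_1 = 7 − 6 = 1, and the invariant factors of ∂_1 are all 1, so H_0 ≅ Z.
  H_1: rank ker ∂_1 − rank ∂_2 = (18 − 6) − 12 = 0, and ∂_2 has invariant factor 2 > 1, so H_1 ≅ Z/2.
  H_2: rank ker ∂_2 − rank ∂_3 = (12 − 12) − 0 = 0, and there is no ∂_3, so H_2 ≅ 0.

As a check, the Euler characteristic is 7 − 18 + 12 = 1, which agrees with 1 − 0 + 0 = 1.
(K is a triangulation of the real projective plane RP^2.)

Hence the Betti numbers are b_0 = 1, b_1 = 0, b_2 = 0.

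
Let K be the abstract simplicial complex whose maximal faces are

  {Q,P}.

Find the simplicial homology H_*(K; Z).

H_0 = Z,  H_1 = 0.

Take the total order P < Q on the vertex set. Then K (dimension 1) consists of the simplices:

  0-simplices (2): P, Q
  1-simplices (1): PQ

giving chain groups C_0 ≅ Z^2, C_1 ≅ Z^1.

Boundary ∂_1: C_1 → C_0 sends each edge [p,q] (with p < q) to q − p.
The resulting 2×1 matrix has rank 1, and its Smith normal form has invariant factors (1).

Computing H_k = (kernel of ∂_k) / (image of ∂_{k+1}):

  H_0: rank C_0 − rank ∂_1 = 2 − 1 = 1, and the invariant factors of ∂_1 are all 1, so H_0 = Z.
  H_1: rank ker ∂_1 − rank ∂_2 = (1 − 1) − 0 = 0, and there is no ∂_2, so H_1 = 0.

As a check, the Euler characteristic is 2 − 1 = 1, which agrees with 1 − 0 = 1.
(K is a triangulation of the 1-simplex.)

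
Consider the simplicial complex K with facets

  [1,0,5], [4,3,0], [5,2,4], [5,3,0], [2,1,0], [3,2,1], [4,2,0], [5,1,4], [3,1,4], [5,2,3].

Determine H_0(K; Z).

Take the total order 0 < 1 < 2 < 3 < 4 < 5 on the vertex set. Then K (dimension 2) consists of the simplices:

  0-simplices (6): [0], [1], [2], [3], [4], [5]
  1-simplices (15): [0,1], [0,2], [0,3], [0,4], [0,5], [1,2], [1,3], [1,4], [1,5], [2,3], [2,4], [2,5], [3,4], [3,5], [4,5]
  2-simplices (10): [0,1,2], [0,1,5], [0,2,4], [0,3,4], [0,3,5], [1,2,3], [1,3,4], [1,4,5], [2,3,5], [2,4,5]

giving chain groups C_0 ≅ Z^6, C_1 ≅ Z^15, C_2 ≅ Z^10.

Boundary ∂_1: C_1 → C_0 maps an edge to its endpoints' difference, ∂[p,q] = q − p. For instance
  ∂[1,5] = [5] − [1].
As a 6×15 matrix over Z this has rank 5, with invariant factors (1,1,1,1,1).

∂_2: C_2 → C_1 maps a triangle to the signed sum of its edges. For instance
  ∂[1,3,4] = [3,4] − [1,4] + [1,3],
  ∂[2,4,5] = [4,5] − [2,5] + [2,4].
The resulting 15×10 matrix has rank 10, and its Smith normal form has invariant factors (1,1,1,1,1,1,1,1,1,2).

Computing H_k = (kernel of ∂_k) / (image of ∂_{k+1}):

  H_0: rank C_0 − rank ∂_1 = 6 − 5 = 1, and the invariant factors of ∂_1 are all 1, so H_0 ≅ Z.

H_0 = Z.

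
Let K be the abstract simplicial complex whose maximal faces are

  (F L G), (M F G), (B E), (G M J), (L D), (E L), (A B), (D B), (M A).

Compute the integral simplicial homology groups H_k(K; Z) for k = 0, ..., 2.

Take the total order A < B < D < E < F < G < J < L < M on the vertex set. Then K (dimension 2) consists of the simplices:

  0-simplices (9): A, B, D, E, F, G, J, L, M
  1-simplices (13): AB, AM, BD, BE, DL, EL, FG, FL, FM, GJ, GL, GM, JM
  2-simplices (3): FGL, FGM, GJM

so the chain groups are C_0 ≅ Z^9, C_1 ≅ Z^13, C_2 ≅ Z^3.

The boundary map ∂_1: C_1 → C_0 maps an edge to its endpoints' difference, ∂[p,q] = q − p.
The 9×13 boundary matrix has rank 8 and Smith normal form diag(1,1,1,1,1,1,1,1).

The boundary map ∂_2: C_2 → C_1 sends each 2-simplex [p,q,r] to [q,r] − [p,r] + [p,q]. For instance
  ∂FGL = GL − FL + FG,
  ∂FGM = GM − FM + FG.
This gives a 13×3 integer matrix of rank 3; reducing to Smith normal form yields diagonal entries (1,1,1).

From H_k ≅ ker(∂_k) / im(∂_{k+1}) we obtain:

  H_0: rank C_0 − rank ∂_1 = 9 − 8 = 1, and the invariant factors of ∂_1 are all 1, so H_0 = Z.
  H_1: rank ker ∂_1 − rank ∂_2 = (13 − 8) − 3 = 2, and the invariant factors of ∂_2 are all 1, so H_1 = Z^2.
  H_2: rank ker ∂_2 − rank ∂_3 = (3 − 3) − 0 = 0, and there is no ∂_3, so H_2 = 0.

H_0 = Z,  H_1 = Z^2,  H_2 = 0.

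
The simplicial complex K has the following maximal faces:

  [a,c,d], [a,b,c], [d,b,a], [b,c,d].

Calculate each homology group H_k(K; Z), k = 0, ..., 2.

H_0 = Z,  H_1 = 0,  H_2 = Z.

Fix the vertex order a < b < c < d and write every simplex with vertices in increasing order. Then dim K = 2 and the simplices of K are:

  0-simplices (4): a, b, c, d
  1-simplices (6): ab, ac, ad, bc, bd, cd
  2-simplices (4): abc, abd, acd, bcd

so the chain groups are C_0 ≅ Z^4, C_1 ≅ Z^6, C_2 ≅ Z^4.

The boundary map ∂_1: C_1 → C_0 sends each edge [p,q] (with p < q) to q − p. For instance
  ∂bd = d − b.
As a 4×6 matrix over Z this has rank 3, with invariant factors (1,1,1).

Boundary ∂_2: C_2 → C_1 acts by ∂[p,q,r] = [q,r] − [p,r] + [p,q]. For instance
  ∂abc = bc − ac + ab,
  ∂bcd = cd − bd + bc.
The 6×4 boundary matrix has rank 3 and Smith normal form diag(1,1,1).

From H_k ≅ ker(∂_k) / im(∂_{k+1}) we obtain:

  H_0: rank C_0 − rank ∂_1 = 4 − 3 = 1, and the invariant factors of ∂_1 are all 1, so H_0 ≅ Z.
  H_1: rank ker ∂_1 − rank ∂_2 = (6 − 3) − 3 = 0, and the invariant factors of ∂_2 are all 1, so H_1 ≅ 0.
  H_2: rank ker ∂_2 − rank ∂_3 = (4 − 3) − 0 = 1, and there is no ∂_3, so H_2 ≅ Z.

As a check, the Euler characteristic is 4 − 6 + 4 = 2, which agrees with 1 − 0 + 1 = 2.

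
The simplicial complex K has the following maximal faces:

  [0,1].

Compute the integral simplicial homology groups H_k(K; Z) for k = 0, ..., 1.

Fix the vertex order 0 < 1 and write every simplex with vertices in increasing order. Then dim K = 1 and the simplices of K are:

  0-simplices (2): [0], [1]
  1-simplices (1): [0,1]

so the chain groups are C_0 ≅ Z^2, C_1 ≅ Z^1.

∂_1: C_1 → C_0 sends each edge [p,q] (with p < q) to q − p. For instance
  ∂[0,1] = [1] − [0].
The 2×1 boundary matrix has rank 1 and Smith normal form diag(1).

From H_k ≅ ker(∂_k) / im(∂_{k+1}) we obtain:

  H_0: rank C_0 − rank ∂_1 = 2 − 1 = 1, and the invariant factors of ∂_1 are all 1, so H_0 = Z.
  H_1: rank ker ∂_1 − rank ∂_2 = (1 − 1) − 0 = 0, and there is no ∂_2, so H_1 = 0.

As a check, the Euler characteristic is 2 − 1 = 1, which agrees with 1 − 0 = 1.

H_0 ≅ Z,  H_1 = 0.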